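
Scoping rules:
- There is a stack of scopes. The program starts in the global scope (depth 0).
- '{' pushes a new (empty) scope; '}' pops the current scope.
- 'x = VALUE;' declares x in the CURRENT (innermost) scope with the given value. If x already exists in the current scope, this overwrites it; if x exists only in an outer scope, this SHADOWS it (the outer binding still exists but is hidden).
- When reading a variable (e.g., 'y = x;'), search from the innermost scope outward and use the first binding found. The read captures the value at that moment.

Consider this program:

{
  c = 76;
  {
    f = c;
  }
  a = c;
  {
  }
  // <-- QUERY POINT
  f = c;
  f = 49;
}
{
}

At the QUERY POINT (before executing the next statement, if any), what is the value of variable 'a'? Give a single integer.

Step 1: enter scope (depth=1)
Step 2: declare c=76 at depth 1
Step 3: enter scope (depth=2)
Step 4: declare f=(read c)=76 at depth 2
Step 5: exit scope (depth=1)
Step 6: declare a=(read c)=76 at depth 1
Step 7: enter scope (depth=2)
Step 8: exit scope (depth=1)
Visible at query point: a=76 c=76

Answer: 76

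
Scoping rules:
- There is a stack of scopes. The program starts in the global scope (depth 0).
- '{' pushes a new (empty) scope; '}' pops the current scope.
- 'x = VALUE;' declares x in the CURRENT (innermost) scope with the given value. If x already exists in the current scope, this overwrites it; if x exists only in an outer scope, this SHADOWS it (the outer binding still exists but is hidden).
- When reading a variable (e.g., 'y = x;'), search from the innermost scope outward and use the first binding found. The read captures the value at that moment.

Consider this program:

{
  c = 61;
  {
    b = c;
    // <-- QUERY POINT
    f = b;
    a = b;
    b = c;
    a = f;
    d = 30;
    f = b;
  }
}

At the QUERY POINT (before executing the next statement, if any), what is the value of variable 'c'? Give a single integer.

Answer: 61

Derivation:
Step 1: enter scope (depth=1)
Step 2: declare c=61 at depth 1
Step 3: enter scope (depth=2)
Step 4: declare b=(read c)=61 at depth 2
Visible at query point: b=61 c=61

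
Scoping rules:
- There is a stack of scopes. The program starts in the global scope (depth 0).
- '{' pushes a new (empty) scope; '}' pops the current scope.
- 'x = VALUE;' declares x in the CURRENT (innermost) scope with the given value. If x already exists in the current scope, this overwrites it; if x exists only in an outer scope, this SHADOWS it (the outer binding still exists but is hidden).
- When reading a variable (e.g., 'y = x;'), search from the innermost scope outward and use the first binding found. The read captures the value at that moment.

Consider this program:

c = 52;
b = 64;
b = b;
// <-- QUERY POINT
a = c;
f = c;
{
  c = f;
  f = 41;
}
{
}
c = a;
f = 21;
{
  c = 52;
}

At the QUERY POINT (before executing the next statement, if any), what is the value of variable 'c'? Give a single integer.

Answer: 52

Derivation:
Step 1: declare c=52 at depth 0
Step 2: declare b=64 at depth 0
Step 3: declare b=(read b)=64 at depth 0
Visible at query point: b=64 c=52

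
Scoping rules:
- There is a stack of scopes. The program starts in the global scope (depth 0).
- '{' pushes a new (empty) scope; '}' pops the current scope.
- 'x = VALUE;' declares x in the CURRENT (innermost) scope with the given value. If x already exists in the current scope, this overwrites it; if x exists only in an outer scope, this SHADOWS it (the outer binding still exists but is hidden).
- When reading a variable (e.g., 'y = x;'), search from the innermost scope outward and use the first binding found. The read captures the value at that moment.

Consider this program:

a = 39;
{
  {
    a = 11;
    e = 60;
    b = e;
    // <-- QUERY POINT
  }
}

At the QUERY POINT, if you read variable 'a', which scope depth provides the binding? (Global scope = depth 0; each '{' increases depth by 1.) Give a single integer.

Step 1: declare a=39 at depth 0
Step 2: enter scope (depth=1)
Step 3: enter scope (depth=2)
Step 4: declare a=11 at depth 2
Step 5: declare e=60 at depth 2
Step 6: declare b=(read e)=60 at depth 2
Visible at query point: a=11 b=60 e=60

Answer: 2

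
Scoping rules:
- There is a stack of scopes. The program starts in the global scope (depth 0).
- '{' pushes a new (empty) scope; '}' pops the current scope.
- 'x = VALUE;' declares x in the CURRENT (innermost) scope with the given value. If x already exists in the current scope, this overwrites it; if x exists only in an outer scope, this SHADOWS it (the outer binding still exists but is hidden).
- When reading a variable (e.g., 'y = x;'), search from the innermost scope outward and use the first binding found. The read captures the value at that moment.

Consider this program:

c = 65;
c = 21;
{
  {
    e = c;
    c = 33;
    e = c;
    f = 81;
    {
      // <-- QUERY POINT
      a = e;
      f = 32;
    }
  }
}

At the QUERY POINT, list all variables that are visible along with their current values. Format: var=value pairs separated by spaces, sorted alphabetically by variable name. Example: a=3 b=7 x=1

Answer: c=33 e=33 f=81

Derivation:
Step 1: declare c=65 at depth 0
Step 2: declare c=21 at depth 0
Step 3: enter scope (depth=1)
Step 4: enter scope (depth=2)
Step 5: declare e=(read c)=21 at depth 2
Step 6: declare c=33 at depth 2
Step 7: declare e=(read c)=33 at depth 2
Step 8: declare f=81 at depth 2
Step 9: enter scope (depth=3)
Visible at query point: c=33 e=33 f=81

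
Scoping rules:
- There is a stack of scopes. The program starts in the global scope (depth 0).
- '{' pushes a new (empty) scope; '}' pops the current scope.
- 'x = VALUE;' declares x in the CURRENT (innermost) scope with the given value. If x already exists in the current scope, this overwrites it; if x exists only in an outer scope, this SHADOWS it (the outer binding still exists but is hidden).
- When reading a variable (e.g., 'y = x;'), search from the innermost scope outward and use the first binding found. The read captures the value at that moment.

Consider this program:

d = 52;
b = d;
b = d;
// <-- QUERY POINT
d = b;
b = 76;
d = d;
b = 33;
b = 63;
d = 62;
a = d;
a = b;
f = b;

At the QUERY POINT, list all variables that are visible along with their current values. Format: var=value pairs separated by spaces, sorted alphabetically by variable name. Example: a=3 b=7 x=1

Answer: b=52 d=52

Derivation:
Step 1: declare d=52 at depth 0
Step 2: declare b=(read d)=52 at depth 0
Step 3: declare b=(read d)=52 at depth 0
Visible at query point: b=52 d=52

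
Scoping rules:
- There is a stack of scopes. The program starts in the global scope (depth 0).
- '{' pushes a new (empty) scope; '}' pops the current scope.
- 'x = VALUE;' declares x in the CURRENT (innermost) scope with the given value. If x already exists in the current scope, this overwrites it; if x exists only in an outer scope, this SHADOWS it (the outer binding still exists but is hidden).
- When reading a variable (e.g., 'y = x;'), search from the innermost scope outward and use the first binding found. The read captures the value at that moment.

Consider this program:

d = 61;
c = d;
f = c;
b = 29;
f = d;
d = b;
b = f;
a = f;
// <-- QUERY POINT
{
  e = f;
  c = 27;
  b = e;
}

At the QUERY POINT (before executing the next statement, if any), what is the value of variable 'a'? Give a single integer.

Step 1: declare d=61 at depth 0
Step 2: declare c=(read d)=61 at depth 0
Step 3: declare f=(read c)=61 at depth 0
Step 4: declare b=29 at depth 0
Step 5: declare f=(read d)=61 at depth 0
Step 6: declare d=(read b)=29 at depth 0
Step 7: declare b=(read f)=61 at depth 0
Step 8: declare a=(read f)=61 at depth 0
Visible at query point: a=61 b=61 c=61 d=29 f=61

Answer: 61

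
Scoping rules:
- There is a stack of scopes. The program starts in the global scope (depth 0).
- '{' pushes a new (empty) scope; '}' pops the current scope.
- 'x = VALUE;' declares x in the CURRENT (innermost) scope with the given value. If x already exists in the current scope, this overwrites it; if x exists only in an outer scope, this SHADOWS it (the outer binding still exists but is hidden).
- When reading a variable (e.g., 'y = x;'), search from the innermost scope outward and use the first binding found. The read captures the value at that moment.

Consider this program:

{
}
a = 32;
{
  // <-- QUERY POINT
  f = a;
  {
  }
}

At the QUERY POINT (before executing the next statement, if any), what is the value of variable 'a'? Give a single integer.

Step 1: enter scope (depth=1)
Step 2: exit scope (depth=0)
Step 3: declare a=32 at depth 0
Step 4: enter scope (depth=1)
Visible at query point: a=32

Answer: 32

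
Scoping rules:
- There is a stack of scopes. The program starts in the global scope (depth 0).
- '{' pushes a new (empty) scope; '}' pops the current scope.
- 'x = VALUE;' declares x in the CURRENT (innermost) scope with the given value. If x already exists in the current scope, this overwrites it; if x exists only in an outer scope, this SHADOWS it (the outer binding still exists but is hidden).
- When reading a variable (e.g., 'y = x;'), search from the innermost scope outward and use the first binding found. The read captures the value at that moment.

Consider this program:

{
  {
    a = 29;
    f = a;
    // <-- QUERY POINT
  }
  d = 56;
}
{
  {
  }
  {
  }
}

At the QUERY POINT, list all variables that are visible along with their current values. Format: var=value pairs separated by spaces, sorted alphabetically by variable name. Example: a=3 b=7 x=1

Answer: a=29 f=29

Derivation:
Step 1: enter scope (depth=1)
Step 2: enter scope (depth=2)
Step 3: declare a=29 at depth 2
Step 4: declare f=(read a)=29 at depth 2
Visible at query point: a=29 f=29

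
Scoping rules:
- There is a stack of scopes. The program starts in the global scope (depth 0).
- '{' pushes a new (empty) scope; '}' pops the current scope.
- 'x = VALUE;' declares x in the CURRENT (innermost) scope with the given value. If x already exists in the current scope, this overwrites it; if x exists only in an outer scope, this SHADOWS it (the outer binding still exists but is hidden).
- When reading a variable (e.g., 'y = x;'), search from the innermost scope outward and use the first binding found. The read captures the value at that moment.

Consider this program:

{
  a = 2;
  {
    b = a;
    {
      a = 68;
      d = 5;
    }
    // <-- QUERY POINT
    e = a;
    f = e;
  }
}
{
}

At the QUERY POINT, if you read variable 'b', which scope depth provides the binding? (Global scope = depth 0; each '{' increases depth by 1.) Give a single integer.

Answer: 2

Derivation:
Step 1: enter scope (depth=1)
Step 2: declare a=2 at depth 1
Step 3: enter scope (depth=2)
Step 4: declare b=(read a)=2 at depth 2
Step 5: enter scope (depth=3)
Step 6: declare a=68 at depth 3
Step 7: declare d=5 at depth 3
Step 8: exit scope (depth=2)
Visible at query point: a=2 b=2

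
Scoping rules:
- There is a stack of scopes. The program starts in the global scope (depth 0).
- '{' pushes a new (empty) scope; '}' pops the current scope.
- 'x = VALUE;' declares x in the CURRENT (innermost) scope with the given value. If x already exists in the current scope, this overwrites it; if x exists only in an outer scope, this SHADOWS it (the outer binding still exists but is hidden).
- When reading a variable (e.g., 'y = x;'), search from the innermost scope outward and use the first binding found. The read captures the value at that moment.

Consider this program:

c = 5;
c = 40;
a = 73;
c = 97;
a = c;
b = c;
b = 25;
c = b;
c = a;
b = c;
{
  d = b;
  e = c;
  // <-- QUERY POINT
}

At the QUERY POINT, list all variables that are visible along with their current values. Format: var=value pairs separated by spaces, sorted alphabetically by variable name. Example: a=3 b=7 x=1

Answer: a=97 b=97 c=97 d=97 e=97

Derivation:
Step 1: declare c=5 at depth 0
Step 2: declare c=40 at depth 0
Step 3: declare a=73 at depth 0
Step 4: declare c=97 at depth 0
Step 5: declare a=(read c)=97 at depth 0
Step 6: declare b=(read c)=97 at depth 0
Step 7: declare b=25 at depth 0
Step 8: declare c=(read b)=25 at depth 0
Step 9: declare c=(read a)=97 at depth 0
Step 10: declare b=(read c)=97 at depth 0
Step 11: enter scope (depth=1)
Step 12: declare d=(read b)=97 at depth 1
Step 13: declare e=(read c)=97 at depth 1
Visible at query point: a=97 b=97 c=97 d=97 e=97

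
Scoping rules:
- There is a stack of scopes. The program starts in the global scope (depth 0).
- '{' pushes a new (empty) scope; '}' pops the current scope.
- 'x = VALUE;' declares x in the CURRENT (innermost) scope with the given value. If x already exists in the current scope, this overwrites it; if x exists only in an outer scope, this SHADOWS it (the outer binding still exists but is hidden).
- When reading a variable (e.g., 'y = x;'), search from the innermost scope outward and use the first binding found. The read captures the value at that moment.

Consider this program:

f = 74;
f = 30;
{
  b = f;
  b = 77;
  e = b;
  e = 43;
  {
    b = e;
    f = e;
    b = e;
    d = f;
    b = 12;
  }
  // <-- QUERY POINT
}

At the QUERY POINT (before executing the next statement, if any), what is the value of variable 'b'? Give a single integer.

Step 1: declare f=74 at depth 0
Step 2: declare f=30 at depth 0
Step 3: enter scope (depth=1)
Step 4: declare b=(read f)=30 at depth 1
Step 5: declare b=77 at depth 1
Step 6: declare e=(read b)=77 at depth 1
Step 7: declare e=43 at depth 1
Step 8: enter scope (depth=2)
Step 9: declare b=(read e)=43 at depth 2
Step 10: declare f=(read e)=43 at depth 2
Step 11: declare b=(read e)=43 at depth 2
Step 12: declare d=(read f)=43 at depth 2
Step 13: declare b=12 at depth 2
Step 14: exit scope (depth=1)
Visible at query point: b=77 e=43 f=30

Answer: 77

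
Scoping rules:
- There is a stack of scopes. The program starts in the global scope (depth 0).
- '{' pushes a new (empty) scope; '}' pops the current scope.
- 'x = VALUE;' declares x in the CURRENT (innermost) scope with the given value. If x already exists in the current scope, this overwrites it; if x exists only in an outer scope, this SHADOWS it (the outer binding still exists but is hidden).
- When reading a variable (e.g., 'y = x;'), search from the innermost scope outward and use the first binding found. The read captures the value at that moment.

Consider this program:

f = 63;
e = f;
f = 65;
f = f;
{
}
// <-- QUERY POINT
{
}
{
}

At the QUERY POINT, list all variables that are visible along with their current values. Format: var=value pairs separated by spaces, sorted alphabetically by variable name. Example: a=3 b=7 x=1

Step 1: declare f=63 at depth 0
Step 2: declare e=(read f)=63 at depth 0
Step 3: declare f=65 at depth 0
Step 4: declare f=(read f)=65 at depth 0
Step 5: enter scope (depth=1)
Step 6: exit scope (depth=0)
Visible at query point: e=63 f=65

Answer: e=63 f=65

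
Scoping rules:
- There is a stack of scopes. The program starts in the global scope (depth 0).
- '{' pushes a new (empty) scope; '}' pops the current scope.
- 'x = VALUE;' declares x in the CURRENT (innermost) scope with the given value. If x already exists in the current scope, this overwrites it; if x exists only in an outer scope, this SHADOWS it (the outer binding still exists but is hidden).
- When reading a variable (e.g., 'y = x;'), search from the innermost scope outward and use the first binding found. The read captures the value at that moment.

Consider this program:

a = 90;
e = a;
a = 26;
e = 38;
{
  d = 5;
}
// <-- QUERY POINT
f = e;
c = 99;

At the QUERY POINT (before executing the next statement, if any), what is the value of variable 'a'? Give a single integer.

Step 1: declare a=90 at depth 0
Step 2: declare e=(read a)=90 at depth 0
Step 3: declare a=26 at depth 0
Step 4: declare e=38 at depth 0
Step 5: enter scope (depth=1)
Step 6: declare d=5 at depth 1
Step 7: exit scope (depth=0)
Visible at query point: a=26 e=38

Answer: 26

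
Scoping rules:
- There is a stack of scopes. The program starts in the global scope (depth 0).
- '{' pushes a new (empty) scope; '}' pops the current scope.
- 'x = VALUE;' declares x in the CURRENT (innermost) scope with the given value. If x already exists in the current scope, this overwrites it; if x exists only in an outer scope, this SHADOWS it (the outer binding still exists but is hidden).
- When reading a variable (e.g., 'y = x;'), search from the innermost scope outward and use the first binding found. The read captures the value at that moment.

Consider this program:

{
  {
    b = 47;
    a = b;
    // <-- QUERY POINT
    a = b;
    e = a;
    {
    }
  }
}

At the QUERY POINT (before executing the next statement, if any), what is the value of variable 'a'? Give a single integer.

Step 1: enter scope (depth=1)
Step 2: enter scope (depth=2)
Step 3: declare b=47 at depth 2
Step 4: declare a=(read b)=47 at depth 2
Visible at query point: a=47 b=47

Answer: 47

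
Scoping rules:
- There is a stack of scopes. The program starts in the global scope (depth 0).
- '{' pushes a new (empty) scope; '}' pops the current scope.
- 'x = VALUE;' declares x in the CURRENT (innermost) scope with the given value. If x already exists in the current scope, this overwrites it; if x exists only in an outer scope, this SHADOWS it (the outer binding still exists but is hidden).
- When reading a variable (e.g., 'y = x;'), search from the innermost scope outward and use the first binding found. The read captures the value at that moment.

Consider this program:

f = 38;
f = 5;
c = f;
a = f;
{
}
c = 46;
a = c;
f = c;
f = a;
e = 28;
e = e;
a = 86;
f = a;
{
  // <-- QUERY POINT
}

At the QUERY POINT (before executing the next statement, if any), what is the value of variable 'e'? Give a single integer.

Step 1: declare f=38 at depth 0
Step 2: declare f=5 at depth 0
Step 3: declare c=(read f)=5 at depth 0
Step 4: declare a=(read f)=5 at depth 0
Step 5: enter scope (depth=1)
Step 6: exit scope (depth=0)
Step 7: declare c=46 at depth 0
Step 8: declare a=(read c)=46 at depth 0
Step 9: declare f=(read c)=46 at depth 0
Step 10: declare f=(read a)=46 at depth 0
Step 11: declare e=28 at depth 0
Step 12: declare e=(read e)=28 at depth 0
Step 13: declare a=86 at depth 0
Step 14: declare f=(read a)=86 at depth 0
Step 15: enter scope (depth=1)
Visible at query point: a=86 c=46 e=28 f=86

Answer: 28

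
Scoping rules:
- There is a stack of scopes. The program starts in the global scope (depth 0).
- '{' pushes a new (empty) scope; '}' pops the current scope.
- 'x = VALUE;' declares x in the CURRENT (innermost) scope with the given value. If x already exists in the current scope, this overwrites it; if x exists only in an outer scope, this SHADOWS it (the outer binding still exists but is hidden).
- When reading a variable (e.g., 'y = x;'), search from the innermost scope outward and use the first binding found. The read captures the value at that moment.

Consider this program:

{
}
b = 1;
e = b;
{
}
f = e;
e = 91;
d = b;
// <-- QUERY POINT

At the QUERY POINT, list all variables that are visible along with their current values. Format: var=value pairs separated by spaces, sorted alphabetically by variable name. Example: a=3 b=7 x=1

Answer: b=1 d=1 e=91 f=1

Derivation:
Step 1: enter scope (depth=1)
Step 2: exit scope (depth=0)
Step 3: declare b=1 at depth 0
Step 4: declare e=(read b)=1 at depth 0
Step 5: enter scope (depth=1)
Step 6: exit scope (depth=0)
Step 7: declare f=(read e)=1 at depth 0
Step 8: declare e=91 at depth 0
Step 9: declare d=(read b)=1 at depth 0
Visible at query point: b=1 d=1 e=91 f=1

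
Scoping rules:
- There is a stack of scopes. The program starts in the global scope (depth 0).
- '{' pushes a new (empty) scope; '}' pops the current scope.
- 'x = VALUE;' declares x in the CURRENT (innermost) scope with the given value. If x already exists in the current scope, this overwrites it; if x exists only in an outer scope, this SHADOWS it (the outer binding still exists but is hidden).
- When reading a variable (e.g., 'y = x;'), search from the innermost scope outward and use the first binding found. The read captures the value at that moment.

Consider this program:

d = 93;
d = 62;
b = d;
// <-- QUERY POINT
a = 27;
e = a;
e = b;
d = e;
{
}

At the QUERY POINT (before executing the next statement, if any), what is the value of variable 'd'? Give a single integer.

Answer: 62

Derivation:
Step 1: declare d=93 at depth 0
Step 2: declare d=62 at depth 0
Step 3: declare b=(read d)=62 at depth 0
Visible at query point: b=62 d=62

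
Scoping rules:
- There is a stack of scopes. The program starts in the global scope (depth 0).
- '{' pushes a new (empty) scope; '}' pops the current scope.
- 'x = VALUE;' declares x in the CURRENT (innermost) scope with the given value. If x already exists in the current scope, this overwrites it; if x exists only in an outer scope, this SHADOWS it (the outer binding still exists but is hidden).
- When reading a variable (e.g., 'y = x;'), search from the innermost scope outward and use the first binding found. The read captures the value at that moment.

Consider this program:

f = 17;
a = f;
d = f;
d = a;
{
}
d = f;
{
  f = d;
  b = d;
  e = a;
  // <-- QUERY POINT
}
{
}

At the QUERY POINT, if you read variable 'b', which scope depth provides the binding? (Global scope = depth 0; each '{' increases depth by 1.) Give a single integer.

Answer: 1

Derivation:
Step 1: declare f=17 at depth 0
Step 2: declare a=(read f)=17 at depth 0
Step 3: declare d=(read f)=17 at depth 0
Step 4: declare d=(read a)=17 at depth 0
Step 5: enter scope (depth=1)
Step 6: exit scope (depth=0)
Step 7: declare d=(read f)=17 at depth 0
Step 8: enter scope (depth=1)
Step 9: declare f=(read d)=17 at depth 1
Step 10: declare b=(read d)=17 at depth 1
Step 11: declare e=(read a)=17 at depth 1
Visible at query point: a=17 b=17 d=17 e=17 f=17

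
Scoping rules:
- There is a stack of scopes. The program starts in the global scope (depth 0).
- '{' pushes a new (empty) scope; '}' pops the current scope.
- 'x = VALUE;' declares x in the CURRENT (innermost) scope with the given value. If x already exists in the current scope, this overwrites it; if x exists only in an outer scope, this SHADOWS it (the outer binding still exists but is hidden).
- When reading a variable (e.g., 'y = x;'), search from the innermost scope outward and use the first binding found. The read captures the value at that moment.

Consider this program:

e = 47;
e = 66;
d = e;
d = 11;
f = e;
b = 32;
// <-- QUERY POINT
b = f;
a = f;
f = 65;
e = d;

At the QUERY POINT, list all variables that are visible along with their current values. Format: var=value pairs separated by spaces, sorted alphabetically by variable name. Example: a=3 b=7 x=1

Answer: b=32 d=11 e=66 f=66

Derivation:
Step 1: declare e=47 at depth 0
Step 2: declare e=66 at depth 0
Step 3: declare d=(read e)=66 at depth 0
Step 4: declare d=11 at depth 0
Step 5: declare f=(read e)=66 at depth 0
Step 6: declare b=32 at depth 0
Visible at query point: b=32 d=11 e=66 f=66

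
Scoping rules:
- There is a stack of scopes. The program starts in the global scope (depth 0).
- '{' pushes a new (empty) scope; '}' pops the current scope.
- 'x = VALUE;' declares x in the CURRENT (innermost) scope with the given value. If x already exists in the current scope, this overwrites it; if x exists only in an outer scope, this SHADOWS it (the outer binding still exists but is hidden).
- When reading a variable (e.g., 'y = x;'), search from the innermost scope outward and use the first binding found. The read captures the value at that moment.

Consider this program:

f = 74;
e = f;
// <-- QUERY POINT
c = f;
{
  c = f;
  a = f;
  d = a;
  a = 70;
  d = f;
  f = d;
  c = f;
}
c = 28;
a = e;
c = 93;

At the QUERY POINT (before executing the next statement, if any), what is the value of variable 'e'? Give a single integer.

Step 1: declare f=74 at depth 0
Step 2: declare e=(read f)=74 at depth 0
Visible at query point: e=74 f=74

Answer: 74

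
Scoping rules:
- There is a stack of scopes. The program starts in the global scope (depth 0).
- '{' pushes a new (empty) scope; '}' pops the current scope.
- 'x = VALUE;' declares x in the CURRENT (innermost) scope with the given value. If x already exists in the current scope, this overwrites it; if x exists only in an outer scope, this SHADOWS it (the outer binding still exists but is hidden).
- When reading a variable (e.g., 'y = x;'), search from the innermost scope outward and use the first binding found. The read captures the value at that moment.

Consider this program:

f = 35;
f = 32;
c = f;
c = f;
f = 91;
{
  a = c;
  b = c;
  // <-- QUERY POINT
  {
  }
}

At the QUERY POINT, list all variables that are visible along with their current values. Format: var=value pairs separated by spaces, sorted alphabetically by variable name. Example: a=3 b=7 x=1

Answer: a=32 b=32 c=32 f=91

Derivation:
Step 1: declare f=35 at depth 0
Step 2: declare f=32 at depth 0
Step 3: declare c=(read f)=32 at depth 0
Step 4: declare c=(read f)=32 at depth 0
Step 5: declare f=91 at depth 0
Step 6: enter scope (depth=1)
Step 7: declare a=(read c)=32 at depth 1
Step 8: declare b=(read c)=32 at depth 1
Visible at query point: a=32 b=32 c=32 f=91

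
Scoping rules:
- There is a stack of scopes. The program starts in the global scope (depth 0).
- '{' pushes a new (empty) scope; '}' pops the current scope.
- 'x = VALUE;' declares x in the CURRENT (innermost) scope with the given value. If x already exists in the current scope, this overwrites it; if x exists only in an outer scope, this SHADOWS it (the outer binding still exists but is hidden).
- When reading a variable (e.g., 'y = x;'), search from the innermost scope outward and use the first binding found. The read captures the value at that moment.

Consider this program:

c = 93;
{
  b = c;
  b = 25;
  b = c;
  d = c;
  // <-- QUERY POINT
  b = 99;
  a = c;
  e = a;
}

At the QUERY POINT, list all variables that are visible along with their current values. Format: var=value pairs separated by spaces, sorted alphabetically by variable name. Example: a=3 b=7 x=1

Step 1: declare c=93 at depth 0
Step 2: enter scope (depth=1)
Step 3: declare b=(read c)=93 at depth 1
Step 4: declare b=25 at depth 1
Step 5: declare b=(read c)=93 at depth 1
Step 6: declare d=(read c)=93 at depth 1
Visible at query point: b=93 c=93 d=93

Answer: b=93 c=93 d=93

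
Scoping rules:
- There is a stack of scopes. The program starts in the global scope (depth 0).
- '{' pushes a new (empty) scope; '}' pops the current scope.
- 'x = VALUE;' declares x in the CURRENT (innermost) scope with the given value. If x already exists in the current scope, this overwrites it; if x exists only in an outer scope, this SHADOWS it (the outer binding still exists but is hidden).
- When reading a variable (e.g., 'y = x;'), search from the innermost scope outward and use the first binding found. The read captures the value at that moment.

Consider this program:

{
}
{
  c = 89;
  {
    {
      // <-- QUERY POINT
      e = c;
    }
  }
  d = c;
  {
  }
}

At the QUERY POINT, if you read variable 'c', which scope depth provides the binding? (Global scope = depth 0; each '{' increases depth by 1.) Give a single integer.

Answer: 1

Derivation:
Step 1: enter scope (depth=1)
Step 2: exit scope (depth=0)
Step 3: enter scope (depth=1)
Step 4: declare c=89 at depth 1
Step 5: enter scope (depth=2)
Step 6: enter scope (depth=3)
Visible at query point: c=89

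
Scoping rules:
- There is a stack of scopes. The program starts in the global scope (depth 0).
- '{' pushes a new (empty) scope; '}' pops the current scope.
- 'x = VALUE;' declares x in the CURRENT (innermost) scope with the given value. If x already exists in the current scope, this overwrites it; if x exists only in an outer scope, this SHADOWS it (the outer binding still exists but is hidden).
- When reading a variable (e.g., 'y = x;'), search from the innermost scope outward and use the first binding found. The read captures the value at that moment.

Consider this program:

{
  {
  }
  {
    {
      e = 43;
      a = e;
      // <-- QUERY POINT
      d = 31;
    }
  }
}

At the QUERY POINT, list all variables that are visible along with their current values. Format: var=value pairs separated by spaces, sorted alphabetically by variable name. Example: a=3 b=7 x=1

Answer: a=43 e=43

Derivation:
Step 1: enter scope (depth=1)
Step 2: enter scope (depth=2)
Step 3: exit scope (depth=1)
Step 4: enter scope (depth=2)
Step 5: enter scope (depth=3)
Step 6: declare e=43 at depth 3
Step 7: declare a=(read e)=43 at depth 3
Visible at query point: a=43 e=43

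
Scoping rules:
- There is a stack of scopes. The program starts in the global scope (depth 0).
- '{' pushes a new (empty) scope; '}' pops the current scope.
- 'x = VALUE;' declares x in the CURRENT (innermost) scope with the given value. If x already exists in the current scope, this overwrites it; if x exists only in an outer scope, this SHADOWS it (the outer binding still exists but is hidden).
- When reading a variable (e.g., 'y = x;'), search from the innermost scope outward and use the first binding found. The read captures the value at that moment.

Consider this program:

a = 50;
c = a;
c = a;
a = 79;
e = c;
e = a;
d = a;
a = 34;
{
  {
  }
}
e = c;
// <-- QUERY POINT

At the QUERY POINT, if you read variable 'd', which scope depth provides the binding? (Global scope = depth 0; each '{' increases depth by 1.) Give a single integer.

Step 1: declare a=50 at depth 0
Step 2: declare c=(read a)=50 at depth 0
Step 3: declare c=(read a)=50 at depth 0
Step 4: declare a=79 at depth 0
Step 5: declare e=(read c)=50 at depth 0
Step 6: declare e=(read a)=79 at depth 0
Step 7: declare d=(read a)=79 at depth 0
Step 8: declare a=34 at depth 0
Step 9: enter scope (depth=1)
Step 10: enter scope (depth=2)
Step 11: exit scope (depth=1)
Step 12: exit scope (depth=0)
Step 13: declare e=(read c)=50 at depth 0
Visible at query point: a=34 c=50 d=79 e=50

Answer: 0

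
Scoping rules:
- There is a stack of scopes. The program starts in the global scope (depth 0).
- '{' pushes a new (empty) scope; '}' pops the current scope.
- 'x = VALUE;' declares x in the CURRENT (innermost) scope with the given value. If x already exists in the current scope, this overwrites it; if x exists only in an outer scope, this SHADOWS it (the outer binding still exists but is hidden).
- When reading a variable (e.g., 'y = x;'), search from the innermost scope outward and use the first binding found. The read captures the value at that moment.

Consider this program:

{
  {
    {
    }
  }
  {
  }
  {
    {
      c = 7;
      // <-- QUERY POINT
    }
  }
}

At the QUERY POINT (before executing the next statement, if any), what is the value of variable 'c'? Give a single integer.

Answer: 7

Derivation:
Step 1: enter scope (depth=1)
Step 2: enter scope (depth=2)
Step 3: enter scope (depth=3)
Step 4: exit scope (depth=2)
Step 5: exit scope (depth=1)
Step 6: enter scope (depth=2)
Step 7: exit scope (depth=1)
Step 8: enter scope (depth=2)
Step 9: enter scope (depth=3)
Step 10: declare c=7 at depth 3
Visible at query point: c=7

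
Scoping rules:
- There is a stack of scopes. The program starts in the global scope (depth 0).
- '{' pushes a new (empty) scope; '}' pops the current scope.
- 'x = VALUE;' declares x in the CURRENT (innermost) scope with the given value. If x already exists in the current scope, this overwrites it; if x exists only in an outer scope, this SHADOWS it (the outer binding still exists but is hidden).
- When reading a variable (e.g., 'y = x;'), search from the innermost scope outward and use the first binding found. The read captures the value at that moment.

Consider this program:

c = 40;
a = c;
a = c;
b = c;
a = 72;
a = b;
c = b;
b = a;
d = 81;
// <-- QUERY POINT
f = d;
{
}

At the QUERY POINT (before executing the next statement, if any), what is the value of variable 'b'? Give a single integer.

Answer: 40

Derivation:
Step 1: declare c=40 at depth 0
Step 2: declare a=(read c)=40 at depth 0
Step 3: declare a=(read c)=40 at depth 0
Step 4: declare b=(read c)=40 at depth 0
Step 5: declare a=72 at depth 0
Step 6: declare a=(read b)=40 at depth 0
Step 7: declare c=(read b)=40 at depth 0
Step 8: declare b=(read a)=40 at depth 0
Step 9: declare d=81 at depth 0
Visible at query point: a=40 b=40 c=40 d=81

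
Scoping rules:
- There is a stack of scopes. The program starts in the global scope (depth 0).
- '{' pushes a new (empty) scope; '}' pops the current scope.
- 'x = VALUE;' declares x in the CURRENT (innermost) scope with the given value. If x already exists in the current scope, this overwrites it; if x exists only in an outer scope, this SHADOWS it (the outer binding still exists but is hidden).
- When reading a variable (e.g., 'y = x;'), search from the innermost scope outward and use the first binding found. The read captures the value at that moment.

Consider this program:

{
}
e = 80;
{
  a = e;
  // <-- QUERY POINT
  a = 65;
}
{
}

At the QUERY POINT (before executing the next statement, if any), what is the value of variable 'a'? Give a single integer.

Answer: 80

Derivation:
Step 1: enter scope (depth=1)
Step 2: exit scope (depth=0)
Step 3: declare e=80 at depth 0
Step 4: enter scope (depth=1)
Step 5: declare a=(read e)=80 at depth 1
Visible at query point: a=80 e=80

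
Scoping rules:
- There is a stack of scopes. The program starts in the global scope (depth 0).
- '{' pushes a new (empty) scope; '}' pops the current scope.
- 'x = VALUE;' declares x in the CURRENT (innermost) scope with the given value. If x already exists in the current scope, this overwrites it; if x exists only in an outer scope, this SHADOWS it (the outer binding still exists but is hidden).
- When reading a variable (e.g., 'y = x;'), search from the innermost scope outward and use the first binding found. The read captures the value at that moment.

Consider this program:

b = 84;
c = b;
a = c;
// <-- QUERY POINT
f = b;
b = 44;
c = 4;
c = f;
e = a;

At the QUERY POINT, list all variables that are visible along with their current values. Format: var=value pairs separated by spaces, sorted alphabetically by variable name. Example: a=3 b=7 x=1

Step 1: declare b=84 at depth 0
Step 2: declare c=(read b)=84 at depth 0
Step 3: declare a=(read c)=84 at depth 0
Visible at query point: a=84 b=84 c=84

Answer: a=84 b=84 c=84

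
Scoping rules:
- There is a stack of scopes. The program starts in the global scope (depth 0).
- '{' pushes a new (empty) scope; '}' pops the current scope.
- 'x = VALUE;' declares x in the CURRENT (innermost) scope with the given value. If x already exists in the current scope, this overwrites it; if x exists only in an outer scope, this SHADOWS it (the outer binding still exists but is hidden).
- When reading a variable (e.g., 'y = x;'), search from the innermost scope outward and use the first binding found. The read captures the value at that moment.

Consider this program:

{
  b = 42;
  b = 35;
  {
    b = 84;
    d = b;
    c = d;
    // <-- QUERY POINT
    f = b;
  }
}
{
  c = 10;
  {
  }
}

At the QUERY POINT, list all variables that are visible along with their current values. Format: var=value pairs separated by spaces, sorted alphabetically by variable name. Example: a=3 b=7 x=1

Answer: b=84 c=84 d=84

Derivation:
Step 1: enter scope (depth=1)
Step 2: declare b=42 at depth 1
Step 3: declare b=35 at depth 1
Step 4: enter scope (depth=2)
Step 5: declare b=84 at depth 2
Step 6: declare d=(read b)=84 at depth 2
Step 7: declare c=(read d)=84 at depth 2
Visible at query point: b=84 c=84 d=84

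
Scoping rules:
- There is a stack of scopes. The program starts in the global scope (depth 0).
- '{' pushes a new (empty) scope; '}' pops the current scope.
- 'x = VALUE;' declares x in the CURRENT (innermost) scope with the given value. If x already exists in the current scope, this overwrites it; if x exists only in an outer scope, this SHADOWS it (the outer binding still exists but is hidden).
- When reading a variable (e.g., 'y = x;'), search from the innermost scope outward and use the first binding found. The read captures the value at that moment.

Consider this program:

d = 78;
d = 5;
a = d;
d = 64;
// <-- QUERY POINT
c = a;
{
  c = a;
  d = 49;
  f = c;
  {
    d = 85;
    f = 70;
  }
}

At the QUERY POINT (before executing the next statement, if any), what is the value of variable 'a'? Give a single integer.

Step 1: declare d=78 at depth 0
Step 2: declare d=5 at depth 0
Step 3: declare a=(read d)=5 at depth 0
Step 4: declare d=64 at depth 0
Visible at query point: a=5 d=64

Answer: 5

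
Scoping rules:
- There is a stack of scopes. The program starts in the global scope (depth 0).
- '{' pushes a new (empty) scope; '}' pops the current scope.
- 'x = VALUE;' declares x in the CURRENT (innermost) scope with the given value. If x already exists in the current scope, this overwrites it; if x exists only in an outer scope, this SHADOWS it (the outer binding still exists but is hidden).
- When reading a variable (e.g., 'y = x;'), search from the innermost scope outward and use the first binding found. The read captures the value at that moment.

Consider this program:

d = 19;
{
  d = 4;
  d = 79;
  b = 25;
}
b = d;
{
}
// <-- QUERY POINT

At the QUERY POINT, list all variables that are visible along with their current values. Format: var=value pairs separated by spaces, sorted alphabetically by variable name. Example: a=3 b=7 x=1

Answer: b=19 d=19

Derivation:
Step 1: declare d=19 at depth 0
Step 2: enter scope (depth=1)
Step 3: declare d=4 at depth 1
Step 4: declare d=79 at depth 1
Step 5: declare b=25 at depth 1
Step 6: exit scope (depth=0)
Step 7: declare b=(read d)=19 at depth 0
Step 8: enter scope (depth=1)
Step 9: exit scope (depth=0)
Visible at query point: b=19 d=19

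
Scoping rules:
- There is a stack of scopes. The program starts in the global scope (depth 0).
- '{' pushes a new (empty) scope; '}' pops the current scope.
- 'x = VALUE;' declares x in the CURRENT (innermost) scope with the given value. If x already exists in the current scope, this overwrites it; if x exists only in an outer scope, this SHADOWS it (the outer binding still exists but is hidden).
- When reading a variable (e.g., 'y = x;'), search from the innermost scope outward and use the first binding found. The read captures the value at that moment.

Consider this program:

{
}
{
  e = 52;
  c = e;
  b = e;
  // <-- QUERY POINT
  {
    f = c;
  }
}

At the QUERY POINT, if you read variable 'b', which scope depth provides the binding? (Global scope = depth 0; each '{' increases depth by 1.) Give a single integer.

Step 1: enter scope (depth=1)
Step 2: exit scope (depth=0)
Step 3: enter scope (depth=1)
Step 4: declare e=52 at depth 1
Step 5: declare c=(read e)=52 at depth 1
Step 6: declare b=(read e)=52 at depth 1
Visible at query point: b=52 c=52 e=52

Answer: 1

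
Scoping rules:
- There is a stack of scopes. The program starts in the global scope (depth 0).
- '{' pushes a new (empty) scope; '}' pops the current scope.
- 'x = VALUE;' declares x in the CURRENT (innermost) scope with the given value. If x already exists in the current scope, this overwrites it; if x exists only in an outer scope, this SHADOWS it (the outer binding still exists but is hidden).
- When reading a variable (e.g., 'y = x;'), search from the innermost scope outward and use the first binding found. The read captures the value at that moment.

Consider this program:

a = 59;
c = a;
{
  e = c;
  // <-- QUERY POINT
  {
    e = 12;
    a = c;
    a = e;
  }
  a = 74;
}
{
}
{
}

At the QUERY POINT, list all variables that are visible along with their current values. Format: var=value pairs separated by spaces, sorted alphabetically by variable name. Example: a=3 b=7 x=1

Step 1: declare a=59 at depth 0
Step 2: declare c=(read a)=59 at depth 0
Step 3: enter scope (depth=1)
Step 4: declare e=(read c)=59 at depth 1
Visible at query point: a=59 c=59 e=59

Answer: a=59 c=59 e=59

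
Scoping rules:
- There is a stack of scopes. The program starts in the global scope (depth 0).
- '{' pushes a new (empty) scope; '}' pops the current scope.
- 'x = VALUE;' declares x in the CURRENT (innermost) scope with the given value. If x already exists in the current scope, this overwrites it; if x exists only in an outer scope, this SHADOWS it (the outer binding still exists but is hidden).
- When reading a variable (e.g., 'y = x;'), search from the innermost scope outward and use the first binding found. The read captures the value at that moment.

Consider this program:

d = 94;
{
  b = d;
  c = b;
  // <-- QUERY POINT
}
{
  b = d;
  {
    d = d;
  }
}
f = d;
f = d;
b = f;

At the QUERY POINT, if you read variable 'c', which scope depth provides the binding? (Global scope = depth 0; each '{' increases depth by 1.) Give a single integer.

Step 1: declare d=94 at depth 0
Step 2: enter scope (depth=1)
Step 3: declare b=(read d)=94 at depth 1
Step 4: declare c=(read b)=94 at depth 1
Visible at query point: b=94 c=94 d=94

Answer: 1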